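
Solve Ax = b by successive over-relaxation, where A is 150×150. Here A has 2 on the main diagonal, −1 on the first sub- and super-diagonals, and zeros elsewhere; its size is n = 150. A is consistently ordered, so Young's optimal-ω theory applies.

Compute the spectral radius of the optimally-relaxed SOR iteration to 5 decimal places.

ρ_SOR = 0.95924

B_J for the 150×150 system has eigenvalues cos(kπ/151); ρ_J = cos(π/151) = 0.99978.
√(1 − cos²(π/151)) = sin(π/151) ≈ 0.020804.
So ω* = 2/1.020804 = 1.95924 (Young).
Hence ρ(B_{ω*}) = 1.95924 − 1 = 0.95924.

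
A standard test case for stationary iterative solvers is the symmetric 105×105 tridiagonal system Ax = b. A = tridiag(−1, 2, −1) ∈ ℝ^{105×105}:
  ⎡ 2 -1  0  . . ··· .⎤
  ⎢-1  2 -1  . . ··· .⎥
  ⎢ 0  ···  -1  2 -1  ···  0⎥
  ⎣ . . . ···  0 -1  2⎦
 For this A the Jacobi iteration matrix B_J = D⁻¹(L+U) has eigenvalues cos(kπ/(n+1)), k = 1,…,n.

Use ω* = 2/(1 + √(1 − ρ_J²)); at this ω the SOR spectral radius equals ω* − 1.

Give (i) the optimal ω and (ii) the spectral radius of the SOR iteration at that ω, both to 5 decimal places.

½·tridiag(1,0,1) at n=105: λ_k = cos(kπ/106); max |λ| at k=1 ⇒ ρ_J = cos(π/106) ≈ 0.99956.
root = sin(π/106) = 0.029633  (since 1−cos² = sin²).
ω* = 2/(1 + 0.029633) = 2/1.029633 = 1.94244.
At ω = 1.94244 every |λ(B_ω)| = ω−1, so ρ_SOR = 0.94244.

ω* = 1.94244, ρ_SOR = 0.94244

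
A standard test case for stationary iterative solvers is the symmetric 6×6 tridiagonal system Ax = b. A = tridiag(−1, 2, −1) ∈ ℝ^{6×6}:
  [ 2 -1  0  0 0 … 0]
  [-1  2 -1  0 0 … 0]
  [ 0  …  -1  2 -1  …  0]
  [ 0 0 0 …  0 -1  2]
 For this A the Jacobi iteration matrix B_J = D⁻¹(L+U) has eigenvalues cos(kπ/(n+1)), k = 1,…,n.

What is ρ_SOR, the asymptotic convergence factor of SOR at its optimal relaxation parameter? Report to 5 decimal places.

ρ_SOR = 0.39481

With n=6, ρ(Jacobi) = cos(π/7) = 0.90097.
1 − cos²(π/7) = sin²(π/7) ⇒ √(1−ρ_J²) = sin(π/7) = 0.433884.
ω* = 2 / (1 + 0.433884) = 2 / 1.433884 ≈ 1.39481.
At ω = 1.39481 every |λ(B_ω)| = ω−1, so ρ_SOR = 0.39481.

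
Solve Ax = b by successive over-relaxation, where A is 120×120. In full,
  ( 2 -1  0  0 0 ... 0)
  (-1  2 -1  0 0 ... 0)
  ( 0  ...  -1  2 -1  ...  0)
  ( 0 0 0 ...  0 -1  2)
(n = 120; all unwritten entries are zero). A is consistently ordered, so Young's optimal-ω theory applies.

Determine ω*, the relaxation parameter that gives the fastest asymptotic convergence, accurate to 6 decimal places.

ω* = 1.949392

B_J for the 120×120 system has eigenvalues cos(kπ/121); ρ_J = cos(π/121) = 0.999663.
√(1−ρ_J²) = |sin(π/121)| = 0.0259607
Young: ω* = 2/(1+√(1−ρ_J²)) = 2/(1+0.0259607) = 2/1.0259607 = 1.949392.
Hence ρ(B_{ω*}) = 1.949392 − 1 = 0.949392.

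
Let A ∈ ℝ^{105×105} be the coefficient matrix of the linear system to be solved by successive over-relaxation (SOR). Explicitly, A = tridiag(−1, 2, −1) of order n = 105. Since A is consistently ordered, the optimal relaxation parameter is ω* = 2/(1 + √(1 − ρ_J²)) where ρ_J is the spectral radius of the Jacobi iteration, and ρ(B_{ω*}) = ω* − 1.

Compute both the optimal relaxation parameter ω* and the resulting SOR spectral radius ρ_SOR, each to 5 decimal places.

ω* = 1.94244, ρ_SOR = 0.94244

B_J for the 105×105 system has eigenvalues cos(kπ/106); ρ_J = cos(π/106) = 0.99956.
√(1−ρ_J²) = |sin(π/106)| = 0.029633
ω* = 2/(1+0.029633) = 1.94244
At ω = 1.94244 every |λ(B_ω)| = ω−1, so ρ_SOR = 0.94244.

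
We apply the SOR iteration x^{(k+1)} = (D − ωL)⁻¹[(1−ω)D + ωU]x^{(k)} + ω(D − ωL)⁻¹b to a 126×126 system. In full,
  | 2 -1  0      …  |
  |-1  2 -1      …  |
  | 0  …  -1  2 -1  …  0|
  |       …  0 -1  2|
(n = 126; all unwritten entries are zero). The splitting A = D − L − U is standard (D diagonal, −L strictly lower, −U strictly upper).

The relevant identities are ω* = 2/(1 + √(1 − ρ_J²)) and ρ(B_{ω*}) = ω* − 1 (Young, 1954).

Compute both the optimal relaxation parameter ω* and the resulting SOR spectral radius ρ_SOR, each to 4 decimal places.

ω* = 1.9517, ρ_SOR = 0.9517

[ρ_J] n=126: ρ(B_J) = cos(π/(n+1)) = cos(π/127) = 0.9997.
√(1 − cos²(π/127)) = sin(π/127) ≈ 0.02473.
ω* = 2/(1+0.02473) = 1.9517
[ρ_SOR] ω* − 1 = 0.9517.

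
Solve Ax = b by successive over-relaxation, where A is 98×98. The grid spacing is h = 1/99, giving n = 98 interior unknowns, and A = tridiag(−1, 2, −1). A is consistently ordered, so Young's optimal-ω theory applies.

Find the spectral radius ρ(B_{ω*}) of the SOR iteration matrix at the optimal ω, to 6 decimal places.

ρ_SOR = 0.938496

½·tridiag(1,0,1) at n=98: λ_k = cos(kπ/99); max |λ| at k=1 ⇒ ρ_J = cos(π/99) ≈ 0.999497.
1 − cos²(π/99) = sin²(π/99) ⇒ √(1−ρ_J²) = sin(π/99) = 0.0317279.
ω* = 2/(1+0.0317279) = 1.938496
Hence ρ(B_{ω*}) = 1.938496 − 1 = 0.938496.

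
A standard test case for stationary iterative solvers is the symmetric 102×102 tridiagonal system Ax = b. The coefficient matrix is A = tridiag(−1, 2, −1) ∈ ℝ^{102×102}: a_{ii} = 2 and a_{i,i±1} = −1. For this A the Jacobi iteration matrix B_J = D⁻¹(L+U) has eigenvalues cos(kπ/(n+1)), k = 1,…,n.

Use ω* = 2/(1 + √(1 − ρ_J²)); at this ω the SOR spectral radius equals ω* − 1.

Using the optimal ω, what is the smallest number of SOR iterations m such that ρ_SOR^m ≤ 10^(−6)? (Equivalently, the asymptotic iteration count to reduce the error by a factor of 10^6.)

m = 227

With n=102, ρ(Jacobi) = cos(π/103) = 0.9995349.
√(1−ρ_J²) = |sin(π/103)| = 0.0304962
[ω*] 2 ÷ (1 + 0.0304962) = 2 ÷ 1.0304962 = 1.9408126.
ρ_SOR = ω* − 1 ≈ 0.9408126.
(0.9408126)^m ≤ 10^{−6}  ⇒  m·ln(0.9408126) ≤ −6·ln10  ⇒  m ≥ 226.442  ⇒  m = 227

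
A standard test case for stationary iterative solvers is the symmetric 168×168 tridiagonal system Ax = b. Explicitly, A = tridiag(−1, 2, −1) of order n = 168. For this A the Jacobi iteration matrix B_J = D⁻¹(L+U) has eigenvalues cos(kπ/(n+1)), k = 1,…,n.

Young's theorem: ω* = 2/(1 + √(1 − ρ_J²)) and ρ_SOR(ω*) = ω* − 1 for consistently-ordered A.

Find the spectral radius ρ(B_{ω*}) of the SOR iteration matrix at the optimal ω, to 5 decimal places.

ρ_SOR = 0.96350

B_J for the 168×168 system has eigenvalues cos(kπ/169); ρ_J = cos(π/169) = 0.99983.
√(1−ρ_J²) = |sin(π/169)| = 0.018588
[ω*] 2 ÷ (1 + 0.018588) = 2 ÷ 1.018588 = 1.96350.
ρ(B_{ω*}) = ω*−1 = 0.96350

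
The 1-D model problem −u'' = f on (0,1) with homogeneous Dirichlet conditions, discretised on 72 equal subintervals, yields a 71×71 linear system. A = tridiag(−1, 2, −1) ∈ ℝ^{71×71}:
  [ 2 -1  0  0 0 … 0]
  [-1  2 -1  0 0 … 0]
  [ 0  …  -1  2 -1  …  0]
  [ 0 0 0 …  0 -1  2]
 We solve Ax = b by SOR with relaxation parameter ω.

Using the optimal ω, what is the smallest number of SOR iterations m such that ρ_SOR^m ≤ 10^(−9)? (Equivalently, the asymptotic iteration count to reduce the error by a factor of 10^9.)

m = 238

B_J for the 71×71 system has eigenvalues cos(kπ/72); ρ_J = cos(π/72) = 0.9990482.
√(1 − cos²(π/72)) = sin(π/72) ≈ 0.0436194.
ω* = 2 / (1 + 0.0436194) = 2 / 1.0436194 ≈ 1.9164075.
Hence ρ(B_{ω*}) = 1.9164075 − 1 = 0.9164075.
Need (0.9164075)^m ≤ 10^(−9): m ≥ 9·ln10/|ln 0.9164075| = 20.7233/0.0872941 = 237.396 ⇒ m = 238.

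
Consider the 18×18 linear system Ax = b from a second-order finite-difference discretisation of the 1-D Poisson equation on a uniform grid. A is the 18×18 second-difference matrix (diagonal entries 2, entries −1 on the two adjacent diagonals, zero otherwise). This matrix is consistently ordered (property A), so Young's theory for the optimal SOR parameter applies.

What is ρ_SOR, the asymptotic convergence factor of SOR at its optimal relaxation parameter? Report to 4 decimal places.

ρ_J = max_k |cos(kπ/19)| = cos(π/19) = 0.9864
√(1−ρ_J²) simplifies to sin(π/19) = 0.16459.
ω* = 2 / (1 + 0.16459) = 2 / 1.16459 ≈ 1.7173.
[ρ_SOR] ω* − 1 = 0.7173.

ρ_SOR = 0.7173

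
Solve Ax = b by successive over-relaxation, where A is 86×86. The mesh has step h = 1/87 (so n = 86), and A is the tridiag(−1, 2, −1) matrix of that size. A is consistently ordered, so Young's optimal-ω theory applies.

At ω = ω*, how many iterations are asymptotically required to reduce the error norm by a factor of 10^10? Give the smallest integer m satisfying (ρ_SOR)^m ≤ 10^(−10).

With n=86, ρ(Jacobi) = cos(π/87) = 0.9993481.
1 − cos²(π/87) = sin²(π/87) ⇒ √(1−ρ_J²) = sin(π/87) = 0.0361024.
[ω*] 2 ÷ (1 + 0.0361024) = 2 ÷ 1.0361024 = 1.9303111.
ρ(B_{ω*}) = ω*−1 = 0.9303111
For 10 digits: m = 10·ln10 / (−ln 0.9303111) = 23.0259/0.0722362 = 318.758; round up → m = 319.

m = 319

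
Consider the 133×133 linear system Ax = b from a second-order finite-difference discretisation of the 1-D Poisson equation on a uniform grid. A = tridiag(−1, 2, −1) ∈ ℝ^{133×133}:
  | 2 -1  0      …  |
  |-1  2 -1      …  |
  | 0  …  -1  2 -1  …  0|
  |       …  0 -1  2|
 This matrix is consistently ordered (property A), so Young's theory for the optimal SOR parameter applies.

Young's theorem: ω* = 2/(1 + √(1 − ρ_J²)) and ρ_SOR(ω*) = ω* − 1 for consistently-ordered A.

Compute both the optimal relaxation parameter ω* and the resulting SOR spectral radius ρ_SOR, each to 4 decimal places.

With n=133, ρ(Jacobi) = cos(π/134) = 0.9997.
1 − cos²(π/134) = sin²(π/134) ⇒ √(1−ρ_J²) = sin(π/134) = 0.02344.
[ω*] 2 ÷ (1 + 0.02344) = 2 ÷ 1.02344 = 1.9542.
[ρ_SOR] ω* − 1 = 0.9542.

ω* = 1.9542, ρ_SOR = 0.9542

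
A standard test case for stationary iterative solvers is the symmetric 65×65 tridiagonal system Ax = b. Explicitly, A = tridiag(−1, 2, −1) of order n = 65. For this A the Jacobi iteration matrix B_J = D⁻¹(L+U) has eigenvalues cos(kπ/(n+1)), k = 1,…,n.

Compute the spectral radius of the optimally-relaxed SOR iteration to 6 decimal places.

n=65: λ(B_J) = 1 − λ(A)/2 = cos(kπ/66); k=1 gives ρ_J = 0.998867.
root = sin(π/66) = 0.0475819  (since 1−cos² = sin²).
ω* = 2/(1+0.0475819) = 1.909159
ρ(B_{ω*}) = ω*−1 = 0.909159

ρ_SOR = 0.909159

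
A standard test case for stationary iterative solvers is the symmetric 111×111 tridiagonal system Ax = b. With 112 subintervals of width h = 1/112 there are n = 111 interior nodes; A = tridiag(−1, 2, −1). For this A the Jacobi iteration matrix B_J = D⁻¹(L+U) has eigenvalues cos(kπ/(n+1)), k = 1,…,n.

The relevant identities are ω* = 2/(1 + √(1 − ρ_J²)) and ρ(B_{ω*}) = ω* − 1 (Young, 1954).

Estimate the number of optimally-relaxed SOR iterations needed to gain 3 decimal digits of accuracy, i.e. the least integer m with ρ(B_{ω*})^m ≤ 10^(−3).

m = 124

n=111: λ(B_J) = 1 − λ(A)/2 = cos(kπ/112); k=1 gives ρ_J = 0.9996066.
√(1−ρ_J²) simplifies to sin(π/112) = 0.0280463.
So ω* = 2/1.0280463 = 1.9454377 (Young).
ρ_SOR = ω* − 1 = 1.9454377 − 1 = 0.9454377.
m ≥ 3·ln10 / (−ln 0.9454377) = 123.117; smallest integer m = 124.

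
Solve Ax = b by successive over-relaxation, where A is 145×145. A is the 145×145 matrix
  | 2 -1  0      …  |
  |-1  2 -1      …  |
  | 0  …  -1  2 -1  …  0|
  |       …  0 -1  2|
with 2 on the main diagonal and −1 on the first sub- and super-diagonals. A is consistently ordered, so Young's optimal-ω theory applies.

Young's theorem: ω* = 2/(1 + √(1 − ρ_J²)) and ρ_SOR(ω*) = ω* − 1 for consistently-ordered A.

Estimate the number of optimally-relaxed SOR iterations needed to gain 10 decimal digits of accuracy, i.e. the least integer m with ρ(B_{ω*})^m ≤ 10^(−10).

B_J for the 145×145 system has eigenvalues cos(kπ/146); ρ_J = cos(π/146) = 0.9997685.
√(1 − cos²(π/146)) = sin(π/146) ≈ 0.0215161.
ω* = 2 / (1 + 0.0215161) = 2 / 1.0215161 ≈ 1.9578742.
At ω = 1.9578742 every |λ(B_ω)| = ω−1, so ρ_SOR = 0.9578742.
ρ_SOR^m ≤ 10^(−10) ⇔ m ≥ 10·ln10/(−ln 0.9578742) = 23.0259/0.0430388 = 535.003; m = ⌈535.003⌉ = 536.

m = 536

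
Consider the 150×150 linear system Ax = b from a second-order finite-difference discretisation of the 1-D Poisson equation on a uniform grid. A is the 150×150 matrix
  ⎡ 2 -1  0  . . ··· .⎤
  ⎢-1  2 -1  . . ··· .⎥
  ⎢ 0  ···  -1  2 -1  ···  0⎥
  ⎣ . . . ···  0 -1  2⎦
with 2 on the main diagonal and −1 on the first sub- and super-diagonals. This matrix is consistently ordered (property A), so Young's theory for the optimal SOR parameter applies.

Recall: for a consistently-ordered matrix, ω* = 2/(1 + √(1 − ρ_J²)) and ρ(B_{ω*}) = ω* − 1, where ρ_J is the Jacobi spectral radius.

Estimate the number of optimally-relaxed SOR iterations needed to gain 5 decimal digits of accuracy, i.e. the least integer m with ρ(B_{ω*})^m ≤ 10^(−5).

m = 277

With n=150, ρ(Jacobi) = cos(π/151) = 0.9997836.
root = sin(π/151) = 0.0208037  (since 1−cos² = sin²).
ω* = 2/(1+0.0208037) = 1.9592405
At ω = 1.9592405 every |λ(B_ω)| = ω−1, so ρ_SOR = 0.9592405.
For 5 digits: m = 5·ln10 / (−ln 0.9592405) = 11.5129/0.0416135 = 276.663; round up → m = 277.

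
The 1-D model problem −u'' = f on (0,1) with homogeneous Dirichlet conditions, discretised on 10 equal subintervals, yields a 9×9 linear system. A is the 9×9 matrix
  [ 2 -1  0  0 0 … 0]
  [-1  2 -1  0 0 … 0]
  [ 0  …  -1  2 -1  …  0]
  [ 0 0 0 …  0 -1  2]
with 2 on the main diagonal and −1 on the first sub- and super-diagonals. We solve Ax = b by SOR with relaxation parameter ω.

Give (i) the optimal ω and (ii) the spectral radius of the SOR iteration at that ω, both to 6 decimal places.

ω* = 1.527864, ρ_SOR = 0.527864

With n=9, ρ(Jacobi) = cos(π/10) = 0.951057.
1 − cos²(π/10) = sin²(π/10) ⇒ √(1−ρ_J²) = sin(π/10) = 0.3090170.
ω* = 2/(1+0.3090170) = 1.527864
ρ(B_{ω*}) = ω*−1 = 0.527864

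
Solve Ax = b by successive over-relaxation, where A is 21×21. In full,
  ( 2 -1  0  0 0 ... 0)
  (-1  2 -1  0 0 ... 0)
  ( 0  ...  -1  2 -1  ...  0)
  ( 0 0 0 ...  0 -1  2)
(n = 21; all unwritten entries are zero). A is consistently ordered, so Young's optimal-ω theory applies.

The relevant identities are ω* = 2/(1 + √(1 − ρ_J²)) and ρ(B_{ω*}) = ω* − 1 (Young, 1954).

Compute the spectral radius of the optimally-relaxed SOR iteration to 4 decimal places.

spectrum of D⁻¹(L+U) = {cos(kπ/22) : 1≤k≤21}; ρ_J = cos(π/22) = 0.9898.
√(1−ρ_J²) simplifies to sin(π/22) = 0.14231.
ω* = 2 / (1 + 0.14231) = 2 / 1.14231 ≈ 1.7508.
Hence ρ(B_{ω*}) = 1.7508 − 1 = 0.7508.

ρ_SOR = 0.7508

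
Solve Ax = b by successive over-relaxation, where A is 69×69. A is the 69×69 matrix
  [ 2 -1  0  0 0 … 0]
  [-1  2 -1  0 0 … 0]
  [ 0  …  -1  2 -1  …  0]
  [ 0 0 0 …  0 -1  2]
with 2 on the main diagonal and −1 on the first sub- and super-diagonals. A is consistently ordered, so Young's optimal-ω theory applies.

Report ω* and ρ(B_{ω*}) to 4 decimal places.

ω* = 1.9141, ρ_SOR = 0.9141

ρ_J = max_k |cos(kπ/70)| = cos(π/70) = 0.9990
√(1−ρ_J²) simplifies to sin(π/70) = 0.04486.
So ω* = 2/1.04486 = 1.9141 (Young).
At ω = 1.9141 every |λ(B_ω)| = ω−1, so ρ_SOR = 0.9141.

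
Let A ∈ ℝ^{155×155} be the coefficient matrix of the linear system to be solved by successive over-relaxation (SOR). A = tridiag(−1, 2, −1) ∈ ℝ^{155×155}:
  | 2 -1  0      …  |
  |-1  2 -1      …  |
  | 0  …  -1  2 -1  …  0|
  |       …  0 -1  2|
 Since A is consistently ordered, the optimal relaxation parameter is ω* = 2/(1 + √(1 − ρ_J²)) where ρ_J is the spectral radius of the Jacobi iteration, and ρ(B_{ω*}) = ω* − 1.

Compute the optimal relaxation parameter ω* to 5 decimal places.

ω* = 1.96052

½·tridiag(1,0,1) at n=155: λ_k = cos(kπ/156); max |λ| at k=1 ⇒ ρ_J = cos(π/156) ≈ 0.99980.
root = sin(π/156) = 0.020137  (since 1−cos² = sin²).
ω* = 2 / (1 + 0.020137) = 2 / 1.020137 ≈ 1.96052.
[ρ_SOR] ω* − 1 = 0.96052.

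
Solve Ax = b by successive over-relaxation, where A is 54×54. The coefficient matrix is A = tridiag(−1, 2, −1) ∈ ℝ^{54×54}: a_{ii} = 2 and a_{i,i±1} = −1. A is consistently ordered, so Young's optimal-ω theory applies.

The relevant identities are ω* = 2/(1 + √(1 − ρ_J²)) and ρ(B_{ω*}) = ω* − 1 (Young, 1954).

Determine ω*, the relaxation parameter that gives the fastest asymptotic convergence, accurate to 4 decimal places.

ω* = 1.8920

[ρ_J] n=54: ρ(B_J) = cos(π/(n+1)) = cos(π/55) = 0.9984.
1 − cos²(π/55) = sin²(π/55) ⇒ √(1−ρ_J²) = sin(π/55) = 0.05709.
Young: ω* = 2/(1+√(1−ρ_J²)) = 2/(1+0.05709) = 2/1.05709 = 1.8920.
Hence ρ(B_{ω*}) = 1.8920 − 1 = 0.8920.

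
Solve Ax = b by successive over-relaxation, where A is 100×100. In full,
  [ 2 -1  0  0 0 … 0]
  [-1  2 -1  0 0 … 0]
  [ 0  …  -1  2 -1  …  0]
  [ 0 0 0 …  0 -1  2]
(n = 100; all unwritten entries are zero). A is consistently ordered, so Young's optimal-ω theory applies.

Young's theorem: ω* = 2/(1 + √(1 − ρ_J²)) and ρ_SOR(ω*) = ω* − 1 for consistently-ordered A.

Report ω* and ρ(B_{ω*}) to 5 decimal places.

spectrum of D⁻¹(L+U) = {cos(kπ/101) : 1≤k≤100}; ρ_J = cos(π/101) = 0.99952.
√(1−ρ_J²) = |sin(π/101)| = 0.031100
ω* = 2/(1+0.031100) = 1.93968
Hence ρ(B_{ω*}) = 1.93968 − 1 = 0.93968.

ω* = 1.93968, ρ_SOR = 0.93968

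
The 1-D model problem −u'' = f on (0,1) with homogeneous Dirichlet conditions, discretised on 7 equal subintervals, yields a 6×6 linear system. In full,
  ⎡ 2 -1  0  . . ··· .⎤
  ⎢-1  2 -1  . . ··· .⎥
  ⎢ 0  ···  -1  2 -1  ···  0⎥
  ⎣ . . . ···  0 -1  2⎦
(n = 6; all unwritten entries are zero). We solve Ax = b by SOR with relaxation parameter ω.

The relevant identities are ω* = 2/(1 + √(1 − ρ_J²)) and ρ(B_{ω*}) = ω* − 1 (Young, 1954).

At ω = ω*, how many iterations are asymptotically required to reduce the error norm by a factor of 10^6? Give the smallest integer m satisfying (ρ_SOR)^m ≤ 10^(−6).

m = 15

ρ_J = max_k |cos(kπ/7)| = cos(π/7) = 0.9009689
1 − cos²(π/7) = sin²(π/7) ⇒ √(1−ρ_J²) = sin(π/7) = 0.4338837.
So ω* = 2/1.4338837 = 1.3948133 (Young).
At ω = 1.3948133 every |λ(B_ω)| = ω−1, so ρ_SOR = 0.3948133.
ρ_SOR^m ≤ 10^(−6) ⇔ m ≥ 6·ln10/(−ln 0.3948133) = 13.8155/0.929342 = 14.866; m = ⌈14.866⌉ = 15.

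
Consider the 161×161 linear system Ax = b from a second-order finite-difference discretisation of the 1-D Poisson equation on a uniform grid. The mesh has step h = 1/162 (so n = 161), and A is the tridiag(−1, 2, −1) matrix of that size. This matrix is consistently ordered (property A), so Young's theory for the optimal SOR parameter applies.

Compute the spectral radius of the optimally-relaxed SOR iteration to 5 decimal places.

ρ_SOR = 0.96196

½·tridiag(1,0,1) at n=161: λ_k = cos(kπ/162); max |λ| at k=1 ⇒ ρ_J = cos(π/162) ≈ 0.99981.
√(1−ρ_J²) simplifies to sin(π/162) = 0.019391.
Young: ω* = 2/(1+√(1−ρ_J²)) = 2/(1+0.019391) = 2/1.019391 = 1.96196.
ρ(B_{ω*}) = ω*−1 = 0.96196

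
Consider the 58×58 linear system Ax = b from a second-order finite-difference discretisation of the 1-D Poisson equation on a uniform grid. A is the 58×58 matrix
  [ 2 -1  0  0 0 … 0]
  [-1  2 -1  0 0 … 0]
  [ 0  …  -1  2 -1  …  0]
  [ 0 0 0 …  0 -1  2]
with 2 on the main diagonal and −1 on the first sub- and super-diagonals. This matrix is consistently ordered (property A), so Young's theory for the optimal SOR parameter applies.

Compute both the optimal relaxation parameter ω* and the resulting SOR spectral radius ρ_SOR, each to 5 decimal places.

ω* = 1.89893, ρ_SOR = 0.89893

B_J for the 58×58 system has eigenvalues cos(kπ/59); ρ_J = cos(π/59) = 0.99858.
root = sin(π/59) = 0.053222  (since 1−cos² = sin²).
Young: ω* = 2/(1+√(1−ρ_J²)) = 2/(1+0.053222) = 2/1.053222 = 1.89893.
[ρ_SOR] ω* − 1 = 0.89893.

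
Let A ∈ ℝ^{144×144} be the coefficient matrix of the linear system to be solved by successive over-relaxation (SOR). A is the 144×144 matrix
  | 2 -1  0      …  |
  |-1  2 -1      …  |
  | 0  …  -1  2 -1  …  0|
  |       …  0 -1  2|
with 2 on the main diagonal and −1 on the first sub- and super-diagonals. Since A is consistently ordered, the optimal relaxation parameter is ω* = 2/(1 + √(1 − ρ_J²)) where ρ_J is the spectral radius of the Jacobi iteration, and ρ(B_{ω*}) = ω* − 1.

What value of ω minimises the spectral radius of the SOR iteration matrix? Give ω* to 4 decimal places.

n=144: λ(B_J) = 1 − λ(A)/2 = cos(kπ/145); k=1 gives ρ_J = 0.9998.
√(1 − cos²(π/145)) = sin(π/145) ≈ 0.02166.
ω* = 2 / (1 + 0.02166) = 2 / 1.02166 ≈ 1.9576.
ρ_SOR = ω* − 1 = 1.9576 − 1 = 0.9576.

ω* = 1.9576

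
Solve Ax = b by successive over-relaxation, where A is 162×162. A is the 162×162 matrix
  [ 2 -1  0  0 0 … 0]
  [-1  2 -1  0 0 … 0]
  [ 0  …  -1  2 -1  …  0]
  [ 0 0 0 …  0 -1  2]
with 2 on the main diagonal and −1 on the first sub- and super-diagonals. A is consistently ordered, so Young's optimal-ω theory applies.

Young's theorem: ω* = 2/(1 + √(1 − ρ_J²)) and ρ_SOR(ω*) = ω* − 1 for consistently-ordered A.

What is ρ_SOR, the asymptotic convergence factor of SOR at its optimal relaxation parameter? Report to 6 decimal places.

n=162: λ(B_J) = 1 − λ(A)/2 = cos(kπ/163); k=1 gives ρ_J = 0.999814.
√(1 − cos²(π/163)) = sin(π/163) ≈ 0.0192724.
ω* = 2 / (1 + 0.0192724) = 2 / 1.0192724 ≈ 1.962184.
ρ(B_{ω*}) = ω*−1 = 0.962184

ρ_SOR = 0.962184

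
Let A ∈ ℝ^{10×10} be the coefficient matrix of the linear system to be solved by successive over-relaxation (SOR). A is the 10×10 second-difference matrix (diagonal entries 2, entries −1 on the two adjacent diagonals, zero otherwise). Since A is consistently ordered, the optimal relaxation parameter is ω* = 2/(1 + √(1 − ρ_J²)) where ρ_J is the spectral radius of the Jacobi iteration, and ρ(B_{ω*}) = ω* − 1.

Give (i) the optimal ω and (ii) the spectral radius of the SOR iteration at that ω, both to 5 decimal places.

½·tridiag(1,0,1) at n=10: λ_k = cos(kπ/11); max |λ| at k=1 ⇒ ρ_J = cos(π/11) ≈ 0.95949.
√(1−ρ_J²) simplifies to sin(π/11) = 0.281733.
ω* = 2/(1 + 0.281733) = 2/1.281733 = 1.56039.
and ρ(B_{ω*}) = 1.56039 − 1 = 0.56039.

ω* = 1.56039, ρ_SOR = 0.56039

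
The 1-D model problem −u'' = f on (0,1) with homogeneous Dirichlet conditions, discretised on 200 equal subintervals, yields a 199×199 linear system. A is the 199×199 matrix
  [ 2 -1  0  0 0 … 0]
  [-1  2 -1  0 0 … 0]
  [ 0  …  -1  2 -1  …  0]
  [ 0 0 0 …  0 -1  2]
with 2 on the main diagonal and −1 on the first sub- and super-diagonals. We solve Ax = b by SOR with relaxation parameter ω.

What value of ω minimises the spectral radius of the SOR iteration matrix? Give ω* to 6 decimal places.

ω* = 1.969071

B_J for the 199×199 system has eigenvalues cos(kπ/200); ρ_J = cos(π/200) = 0.999877.
root = sin(π/200) = 0.0157073  (since 1−cos² = sin²).
ω* = 2/(1 + 0.0157073) = 2/1.0157073 = 1.969071.
ρ_SOR = ω* − 1 = 1.969071 − 1 = 0.969071.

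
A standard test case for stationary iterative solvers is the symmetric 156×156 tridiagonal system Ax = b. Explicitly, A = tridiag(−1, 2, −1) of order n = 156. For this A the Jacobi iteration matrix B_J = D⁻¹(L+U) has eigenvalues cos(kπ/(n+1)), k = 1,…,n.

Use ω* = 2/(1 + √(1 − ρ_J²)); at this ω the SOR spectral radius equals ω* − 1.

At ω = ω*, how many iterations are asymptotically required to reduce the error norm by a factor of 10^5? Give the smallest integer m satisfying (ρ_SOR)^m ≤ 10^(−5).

B_J for the 156×156 system has eigenvalues cos(kπ/157); ρ_J = cos(π/157) = 0.9997998.
√(1−ρ_J²) = |sin(π/157)| = 0.0200088
ω* = 2/(1 + 0.0200088) = 2/1.0200088 = 1.9607674.
ρ(B_{ω*}) = ω*−1 = 0.9607674
Need (0.9607674)^m ≤ 10^(−5): m ≥ 5·ln10/|ln 0.9607674| = 11.5129/0.0400229 = 287.658 ⇒ m = 288.

m = 288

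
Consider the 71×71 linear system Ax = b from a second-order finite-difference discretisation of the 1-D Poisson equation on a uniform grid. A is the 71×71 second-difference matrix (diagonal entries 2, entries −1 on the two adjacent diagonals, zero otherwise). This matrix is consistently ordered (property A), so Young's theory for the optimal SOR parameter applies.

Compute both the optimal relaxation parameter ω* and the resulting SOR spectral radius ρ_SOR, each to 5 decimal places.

ω* = 1.91641, ρ_SOR = 0.91641

n=71: λ(B_J) = 1 − λ(A)/2 = cos(kπ/72); k=1 gives ρ_J = 0.99905.
√(1−ρ_J²) = |sin(π/72)| = 0.043619
[ω*] 2 ÷ (1 + 0.043619) = 2 ÷ 1.043619 = 1.91641.
ρ(B_{ω*}) = ω*−1 = 0.91641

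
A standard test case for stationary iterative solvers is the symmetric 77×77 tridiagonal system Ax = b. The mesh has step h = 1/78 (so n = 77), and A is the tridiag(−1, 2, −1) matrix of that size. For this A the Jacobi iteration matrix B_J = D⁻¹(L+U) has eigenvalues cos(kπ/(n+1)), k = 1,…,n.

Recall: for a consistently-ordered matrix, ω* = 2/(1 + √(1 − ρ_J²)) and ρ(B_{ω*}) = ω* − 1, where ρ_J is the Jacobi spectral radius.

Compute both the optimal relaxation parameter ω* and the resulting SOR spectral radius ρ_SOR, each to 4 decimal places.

[ρ_J] n=77: ρ(B_J) = cos(π/(n+1)) = cos(π/78) = 0.9992.
√(1−ρ_J²) = |sin(π/78)| = 0.04027
Then 2/(1+√(1−ρ_J²)) = 2/(1+0.04027); ω* = 2/1.04027 = 1.9226.
ρ(B_{ω*}) = ω*−1 = 0.9226

ω* = 1.9226, ρ_SOR = 0.9226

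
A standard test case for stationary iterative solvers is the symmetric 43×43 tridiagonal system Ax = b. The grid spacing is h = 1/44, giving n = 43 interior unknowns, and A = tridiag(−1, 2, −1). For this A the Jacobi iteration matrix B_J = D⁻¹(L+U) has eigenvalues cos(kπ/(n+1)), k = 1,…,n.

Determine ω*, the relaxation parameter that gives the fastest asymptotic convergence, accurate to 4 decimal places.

ω* = 1.8668

ρ_J = max_k |cos(kπ/44)| = cos(π/44) = 0.9975
root = sin(π/44) = 0.07134  (since 1−cos² = sin²).
ω* = 2/(1 + 0.07134) = 2/1.07134 = 1.8668.
ρ_SOR = ω* − 1 ≈ 0.8668.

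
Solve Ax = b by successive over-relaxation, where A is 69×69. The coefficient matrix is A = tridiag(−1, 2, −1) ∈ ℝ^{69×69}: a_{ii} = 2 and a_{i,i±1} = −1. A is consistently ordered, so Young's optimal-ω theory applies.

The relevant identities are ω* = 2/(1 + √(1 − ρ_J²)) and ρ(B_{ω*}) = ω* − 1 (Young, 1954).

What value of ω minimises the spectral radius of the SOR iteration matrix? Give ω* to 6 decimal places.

ω* = 1.914123

[ρ_J] n=69: ρ(B_J) = cos(π/(n+1)) = cos(π/70) = 0.998993.
√(1−ρ_J²) simplifies to sin(π/70) = 0.0448648.
So ω* = 2/1.0448648 = 1.914123 (Young).
At ω = 1.914123 every |λ(B_ω)| = ω−1, so ρ_SOR = 0.914123.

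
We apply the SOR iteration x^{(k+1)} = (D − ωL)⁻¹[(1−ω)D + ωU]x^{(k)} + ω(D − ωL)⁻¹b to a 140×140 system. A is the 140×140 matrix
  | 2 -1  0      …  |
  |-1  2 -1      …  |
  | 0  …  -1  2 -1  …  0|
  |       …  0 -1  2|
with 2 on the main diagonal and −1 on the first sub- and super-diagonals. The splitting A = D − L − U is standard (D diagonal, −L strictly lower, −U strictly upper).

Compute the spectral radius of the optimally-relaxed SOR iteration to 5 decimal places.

ρ_SOR = 0.95641

B_J for the 140×140 system has eigenvalues cos(kπ/141); ρ_J = cos(π/141) = 0.99975.
√(1−ρ_J²) simplifies to sin(π/141) = 0.022279.
ω* = 2/(1 + 0.022279) = 2/1.022279 = 1.95641.
ρ(B_{ω*}) = ω*−1 = 0.95641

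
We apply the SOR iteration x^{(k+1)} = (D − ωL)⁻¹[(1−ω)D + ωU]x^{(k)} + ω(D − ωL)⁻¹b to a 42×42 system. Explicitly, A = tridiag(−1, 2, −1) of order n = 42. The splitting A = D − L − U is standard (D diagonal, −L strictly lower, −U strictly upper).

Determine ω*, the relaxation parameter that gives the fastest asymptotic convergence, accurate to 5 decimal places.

ρ_J = max_k |cos(kπ/43)| = cos(π/43) = 0.99733
1 − cos²(π/43) = sin²(π/43) ⇒ √(1−ρ_J²) = sin(π/43) = 0.072995.
Then 2/(1+√(1−ρ_J²)) = 2/(1+0.072995); ω* = 2/1.072995 = 1.86394.
ρ_SOR = ω* − 1 ≈ 0.86394.

ω* = 1.86394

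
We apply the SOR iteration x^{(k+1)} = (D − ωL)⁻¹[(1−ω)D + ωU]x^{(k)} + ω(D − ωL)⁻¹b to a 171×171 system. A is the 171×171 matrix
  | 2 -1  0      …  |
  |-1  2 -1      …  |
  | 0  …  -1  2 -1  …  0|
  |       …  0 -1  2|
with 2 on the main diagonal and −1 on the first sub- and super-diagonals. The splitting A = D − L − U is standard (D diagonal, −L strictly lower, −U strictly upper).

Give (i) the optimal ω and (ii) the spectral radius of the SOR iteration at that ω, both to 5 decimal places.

ω* = 1.96413, ρ_SOR = 0.96413

spectrum of D⁻¹(L+U) = {cos(kπ/172) : 1≤k≤171}; ρ_J = cos(π/172) = 0.99983.
√(1 − cos²(π/172)) = sin(π/172) ≈ 0.018264.
ω* = 2/(1 + 0.018264) = 2/1.018264 = 1.96413.
ρ(B_{ω*}) = ω*−1 = 0.96413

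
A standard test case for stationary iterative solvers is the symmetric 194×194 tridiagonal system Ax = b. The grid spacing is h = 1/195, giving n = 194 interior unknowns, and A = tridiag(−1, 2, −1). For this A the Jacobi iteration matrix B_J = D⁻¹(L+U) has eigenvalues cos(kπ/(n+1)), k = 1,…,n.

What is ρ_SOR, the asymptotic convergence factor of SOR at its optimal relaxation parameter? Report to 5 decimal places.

ρ_J = max_k |cos(kπ/195)| = cos(π/195) = 0.99987
√(1−ρ_J²) simplifies to sin(π/195) = 0.016110.
[ω*] 2 ÷ (1 + 0.016110) = 2 ÷ 1.016110 = 1.96829.
and ρ(B_{ω*}) = 1.96829 − 1 = 0.96829.

ρ_SOR = 0.96829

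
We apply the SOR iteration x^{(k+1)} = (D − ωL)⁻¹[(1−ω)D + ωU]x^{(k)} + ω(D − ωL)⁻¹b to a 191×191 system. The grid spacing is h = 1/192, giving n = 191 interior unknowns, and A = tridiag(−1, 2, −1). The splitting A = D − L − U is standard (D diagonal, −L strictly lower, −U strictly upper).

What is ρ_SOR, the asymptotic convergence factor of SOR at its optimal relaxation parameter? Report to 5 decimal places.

ρ_J = max_k |cos(kπ/192)| = cos(π/192) = 0.99987
root = sin(π/192) = 0.016362  (since 1−cos² = sin²).
ω* = 2 / (1 + 0.016362) = 2 / 1.016362 ≈ 1.96780.
[ρ_SOR] ω* − 1 = 0.96780.

ρ_SOR = 0.96780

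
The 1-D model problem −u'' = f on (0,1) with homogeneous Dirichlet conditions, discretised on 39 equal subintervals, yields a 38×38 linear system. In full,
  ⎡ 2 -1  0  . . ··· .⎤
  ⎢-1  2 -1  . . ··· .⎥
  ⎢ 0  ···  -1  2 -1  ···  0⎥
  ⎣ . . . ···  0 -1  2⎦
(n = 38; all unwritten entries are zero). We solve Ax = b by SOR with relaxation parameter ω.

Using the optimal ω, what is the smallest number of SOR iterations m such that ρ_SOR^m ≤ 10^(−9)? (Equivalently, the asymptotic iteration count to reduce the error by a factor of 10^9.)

m = 129

spectrum of D⁻¹(L+U) = {cos(kπ/39) : 1≤k≤38}; ρ_J = cos(π/39) = 0.9967573.
√(1 − cos²(π/39)) = sin(π/39) ≈ 0.0804666.
ω* = 2/(1+0.0804666) = 1.8510521
Hence ρ(B_{ω*}) = 1.8510521 − 1 = 0.8510521.
(0.8510521)^m ≤ 10^{−9}  ⇒  m·ln(0.8510521) ≤ −9·ln10  ⇒  m ≥ 128.491  ⇒  m = 129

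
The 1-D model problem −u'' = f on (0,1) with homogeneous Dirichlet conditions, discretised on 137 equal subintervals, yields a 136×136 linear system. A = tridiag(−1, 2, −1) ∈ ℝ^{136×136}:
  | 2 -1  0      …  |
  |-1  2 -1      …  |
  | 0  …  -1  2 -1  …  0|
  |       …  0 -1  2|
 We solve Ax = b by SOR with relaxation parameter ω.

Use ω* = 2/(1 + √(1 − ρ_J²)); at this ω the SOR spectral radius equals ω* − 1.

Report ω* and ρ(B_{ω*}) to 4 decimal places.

ω* = 1.9552, ρ_SOR = 0.9552

With n=136, ρ(Jacobi) = cos(π/137) = 0.9997.
√(1−ρ_J²) = |sin(π/137)| = 0.02293
So ω* = 2/1.02293 = 1.9552 (Young).
ρ_SOR = ω* − 1 ≈ 0.9552.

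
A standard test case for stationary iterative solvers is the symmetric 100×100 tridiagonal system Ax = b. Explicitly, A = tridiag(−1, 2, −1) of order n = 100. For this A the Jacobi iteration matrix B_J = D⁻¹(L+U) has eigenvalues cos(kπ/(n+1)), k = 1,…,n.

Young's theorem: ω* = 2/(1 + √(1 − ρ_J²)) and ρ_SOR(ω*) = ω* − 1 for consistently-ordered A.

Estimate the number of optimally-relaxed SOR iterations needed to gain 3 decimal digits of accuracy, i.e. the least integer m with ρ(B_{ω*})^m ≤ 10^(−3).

m = 112

spectrum of D⁻¹(L+U) = {cos(kπ/101) : 1≤k≤100}; ρ_J = cos(π/101) = 0.9995163.
1 − cos²(π/101) = sin²(π/101) ⇒ √(1−ρ_J²) = sin(π/101) = 0.0310999.
ω* = 2/(1+0.0310999) = 1.9396763
At ω = 1.9396763 every |λ(B_ω)| = ω−1, so ρ_SOR = 0.9396763.
m ≥ 3·ln10 / (−ln 0.9396763) = 111.022; smallest integer m = 112.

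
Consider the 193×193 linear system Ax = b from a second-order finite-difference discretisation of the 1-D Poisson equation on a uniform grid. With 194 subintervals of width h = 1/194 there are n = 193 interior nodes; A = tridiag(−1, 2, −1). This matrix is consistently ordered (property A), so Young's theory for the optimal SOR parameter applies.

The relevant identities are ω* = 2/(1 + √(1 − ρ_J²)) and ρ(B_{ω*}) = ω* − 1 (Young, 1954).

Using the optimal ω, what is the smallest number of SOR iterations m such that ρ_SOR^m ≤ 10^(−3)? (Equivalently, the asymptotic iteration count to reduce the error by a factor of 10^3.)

m = 214

[ρ_J] n=193: ρ(B_J) = cos(π/(n+1)) = cos(π/194) = 0.9998689.
root = sin(π/194) = 0.0161931  (since 1−cos² = sin²).
ω* = 2/(1 + 0.0161931) = 2/1.0161931 = 1.9681299.
Hence ρ(B_{ω*}) = 1.9681299 − 1 = 0.9681299.
m ≥ 3·ln10 / (−ln 0.9681299) = 213.275; smallest integer m = 214.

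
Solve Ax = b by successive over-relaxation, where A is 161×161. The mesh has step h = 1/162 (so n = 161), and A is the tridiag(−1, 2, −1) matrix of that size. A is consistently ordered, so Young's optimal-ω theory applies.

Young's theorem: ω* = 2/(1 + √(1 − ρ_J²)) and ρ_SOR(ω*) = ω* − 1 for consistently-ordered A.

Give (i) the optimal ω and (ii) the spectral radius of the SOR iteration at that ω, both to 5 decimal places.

ω* = 1.96196, ρ_SOR = 0.96196

n=161: λ(B_J) = 1 − λ(A)/2 = cos(kπ/162); k=1 gives ρ_J = 0.99981.
√(1−ρ_J²) simplifies to sin(π/162) = 0.019391.
ω* = 2/(1 + 0.019391) = 2/1.019391 = 1.96196.
At ω = 1.96196 every |λ(B_ω)| = ω−1, so ρ_SOR = 0.96196.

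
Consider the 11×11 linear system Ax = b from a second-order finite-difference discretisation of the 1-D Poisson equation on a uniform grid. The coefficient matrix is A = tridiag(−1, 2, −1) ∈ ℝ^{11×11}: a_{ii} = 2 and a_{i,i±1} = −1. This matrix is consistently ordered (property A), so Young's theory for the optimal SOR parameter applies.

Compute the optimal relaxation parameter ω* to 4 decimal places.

ρ_J = max_k |cos(kπ/12)| = cos(π/12) = 0.9659
√(1 − cos²(π/12)) = sin(π/12) ≈ 0.25882.
ω* = 2 / (1 + 0.25882) = 2 / 1.25882 ≈ 1.5888.
ρ(B_{ω*}) = ω*−1 = 0.5888

ω* = 1.5888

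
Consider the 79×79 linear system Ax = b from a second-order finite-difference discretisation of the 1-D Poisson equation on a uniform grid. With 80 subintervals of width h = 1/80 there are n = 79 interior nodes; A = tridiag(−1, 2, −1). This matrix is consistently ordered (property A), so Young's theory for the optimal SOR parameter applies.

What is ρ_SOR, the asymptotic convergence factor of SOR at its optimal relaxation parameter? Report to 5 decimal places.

ρ_SOR = 0.92445

B_J for the 79×79 system has eigenvalues cos(kπ/80); ρ_J = cos(π/80) = 0.99923.
1 − cos²(π/80) = sin²(π/80) ⇒ √(1−ρ_J²) = sin(π/80) = 0.039260.
So ω* = 2/1.039260 = 1.92445 (Young).
ρ(B_{ω*}) = ω*−1 = 0.92445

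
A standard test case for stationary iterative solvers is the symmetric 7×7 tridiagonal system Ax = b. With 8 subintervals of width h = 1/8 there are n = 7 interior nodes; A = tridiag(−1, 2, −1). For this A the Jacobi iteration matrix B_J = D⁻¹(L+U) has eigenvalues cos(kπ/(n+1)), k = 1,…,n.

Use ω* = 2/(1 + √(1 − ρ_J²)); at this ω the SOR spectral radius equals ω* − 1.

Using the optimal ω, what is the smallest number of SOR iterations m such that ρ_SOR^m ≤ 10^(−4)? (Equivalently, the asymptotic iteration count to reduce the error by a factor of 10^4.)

m = 12

B_J for the 7×7 system has eigenvalues cos(kπ/8); ρ_J = cos(π/8) = 0.9238795.
√(1−ρ_J²) simplifies to sin(π/8) = 0.3826834.
Then 2/(1+√(1−ρ_J²)) = 2/(1+0.3826834); ω* = 2/1.3826834 = 1.4464627.
ρ(B_{ω*}) = ω*−1 = 0.4464627
(0.4464627)^m ≤ 10^{−4}  ⇒  m·ln(0.4464627) ≤ −4·ln10  ⇒  m ≥ 11.422  ⇒  m = 12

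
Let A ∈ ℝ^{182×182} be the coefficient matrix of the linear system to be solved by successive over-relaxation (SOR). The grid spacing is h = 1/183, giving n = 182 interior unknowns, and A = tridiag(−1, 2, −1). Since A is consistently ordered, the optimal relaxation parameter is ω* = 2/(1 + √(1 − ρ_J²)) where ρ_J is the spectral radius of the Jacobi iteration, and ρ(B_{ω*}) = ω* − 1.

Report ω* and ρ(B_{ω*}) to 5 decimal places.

spectrum of D⁻¹(L+U) = {cos(kπ/183) : 1≤k≤182}; ρ_J = cos(π/183) = 0.99985.
√(1 − cos²(π/183)) = sin(π/183) ≈ 0.017166.
ω* = 2/(1+0.017166) = 1.96625
[ρ_SOR] ω* − 1 = 0.96625.

ω* = 1.96625, ρ_SOR = 0.96625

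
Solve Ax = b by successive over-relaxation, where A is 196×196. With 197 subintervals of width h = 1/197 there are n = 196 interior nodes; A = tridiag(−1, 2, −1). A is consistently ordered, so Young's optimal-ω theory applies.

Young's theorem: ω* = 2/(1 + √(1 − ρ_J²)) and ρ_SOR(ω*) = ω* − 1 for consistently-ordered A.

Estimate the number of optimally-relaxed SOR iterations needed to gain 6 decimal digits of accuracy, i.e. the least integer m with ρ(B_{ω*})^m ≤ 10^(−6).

With n=196, ρ(Jacobi) = cos(π/197) = 0.9998728.
√(1 − cos²(π/197)) = sin(π/197) ≈ 0.0159465.
ω* = 2 / (1 + 0.0159465) = 2 / 1.0159465 ≈ 1.9686076.
ρ(B_{ω*}) = ω*−1 = 0.9686076
6·ln10 = 13.8155; −ln(0.9686076) = 0.0318957; m = ⌈13.8155/0.0318957⌉ = ⌈433.146⌉ = 434.

m = 434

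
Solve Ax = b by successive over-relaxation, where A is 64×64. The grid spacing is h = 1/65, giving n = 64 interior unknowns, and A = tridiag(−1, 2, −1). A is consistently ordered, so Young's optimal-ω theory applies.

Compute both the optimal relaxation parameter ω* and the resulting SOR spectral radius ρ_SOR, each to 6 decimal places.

spectrum of D⁻¹(L+U) = {cos(kπ/65) : 1≤k≤64}; ρ_J = cos(π/65) = 0.998832.
√(1 − cos²(π/65)) = sin(π/65) ≈ 0.0483134.
ω* = 2/(1 + 0.0483134) = 2/1.0483134 = 1.907826.
ρ(B_{ω*}) = ω*−1 = 0.907826

ω* = 1.907826, ρ_SOR = 0.907826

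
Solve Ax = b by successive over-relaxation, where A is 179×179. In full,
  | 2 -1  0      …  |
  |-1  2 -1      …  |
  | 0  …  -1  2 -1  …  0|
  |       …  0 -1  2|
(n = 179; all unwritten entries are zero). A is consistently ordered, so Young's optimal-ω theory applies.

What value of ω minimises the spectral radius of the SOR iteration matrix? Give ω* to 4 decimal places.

ω* = 1.9657

spectrum of D⁻¹(L+U) = {cos(kπ/180) : 1≤k≤179}; ρ_J = cos(π/180) = 0.9998.
1 − cos²(π/180) = sin²(π/180) ⇒ √(1−ρ_J²) = sin(π/180) = 0.01745.
ω* = 2/(1 + 0.01745) = 2/1.01745 = 1.9657.
ρ_SOR = ω* − 1 = 1.9657 − 1 = 0.9657.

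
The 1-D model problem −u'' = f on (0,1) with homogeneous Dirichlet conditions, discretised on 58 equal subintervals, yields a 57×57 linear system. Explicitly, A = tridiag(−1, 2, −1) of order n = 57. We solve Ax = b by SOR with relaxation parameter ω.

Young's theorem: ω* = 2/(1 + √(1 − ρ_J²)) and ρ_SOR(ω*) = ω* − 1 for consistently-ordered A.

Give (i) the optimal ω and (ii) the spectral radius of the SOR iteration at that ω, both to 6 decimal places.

ω* = 1.897283, ρ_SOR = 0.897283

B_J for the 57×57 system has eigenvalues cos(kπ/58); ρ_J = cos(π/58) = 0.998533.
√(1−ρ_J²) simplifies to sin(π/58) = 0.0541389.
[ω*] 2 ÷ (1 + 0.0541389) = 2 ÷ 1.0541389 = 1.897283.
ρ_SOR = ω* − 1 = 1.897283 − 1 = 0.897283.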